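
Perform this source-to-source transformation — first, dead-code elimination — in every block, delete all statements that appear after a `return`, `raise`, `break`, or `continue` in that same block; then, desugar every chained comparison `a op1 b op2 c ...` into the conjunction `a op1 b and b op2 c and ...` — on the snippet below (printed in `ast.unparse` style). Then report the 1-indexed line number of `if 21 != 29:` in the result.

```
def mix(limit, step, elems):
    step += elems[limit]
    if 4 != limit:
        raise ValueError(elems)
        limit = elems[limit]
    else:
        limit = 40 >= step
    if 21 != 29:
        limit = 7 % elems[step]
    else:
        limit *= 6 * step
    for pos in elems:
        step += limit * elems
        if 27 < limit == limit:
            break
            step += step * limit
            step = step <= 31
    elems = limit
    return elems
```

7

Transformed code:
def mix(limit, step, elems):
    step += elems[limit]
    if 4 != limit:
        raise ValueError(elems)
    else:
        limit = 40 >= step
    if 21 != 29:
        limit = 7 % elems[step]
    else:
        limit *= 6 * step
    for pos in elems:
        step += limit * elems
        if 27 < limit and limit == limit:
            break
    elems = limit
    return elems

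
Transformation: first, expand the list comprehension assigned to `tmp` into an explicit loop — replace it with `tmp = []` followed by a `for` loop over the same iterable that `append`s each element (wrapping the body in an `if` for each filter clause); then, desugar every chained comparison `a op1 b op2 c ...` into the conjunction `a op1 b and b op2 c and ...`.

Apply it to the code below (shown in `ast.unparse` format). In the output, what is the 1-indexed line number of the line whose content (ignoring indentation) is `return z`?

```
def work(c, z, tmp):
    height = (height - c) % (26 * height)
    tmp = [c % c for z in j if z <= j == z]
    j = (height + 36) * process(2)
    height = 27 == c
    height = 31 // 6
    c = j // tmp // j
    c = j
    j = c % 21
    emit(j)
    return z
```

14

Transformed code:
def work(c, z, tmp):
    height = (height - c) % (26 * height)
    tmp = []
    for z in j:
        if z <= j and j == z:
            tmp.append(c % c)
    j = (height + 36) * process(2)
    height = 27 == c
    height = 31 // 6
    c = j // tmp // j
    c = j
    j = c % 21
    emit(j)
    return z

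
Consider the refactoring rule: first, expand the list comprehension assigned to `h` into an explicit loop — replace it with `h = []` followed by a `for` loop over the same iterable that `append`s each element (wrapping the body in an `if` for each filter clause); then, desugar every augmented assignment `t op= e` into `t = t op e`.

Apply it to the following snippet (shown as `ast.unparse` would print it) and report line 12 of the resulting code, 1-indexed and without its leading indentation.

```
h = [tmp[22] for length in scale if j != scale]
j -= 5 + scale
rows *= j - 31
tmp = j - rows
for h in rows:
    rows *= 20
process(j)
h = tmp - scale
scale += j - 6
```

scale = scale + (j - 6)

Transformed code:
h = []
for length in scale:
    if j != scale:
        h.append(tmp[22])
j = j - (5 + scale)
rows = rows * (j - 31)
tmp = j - rows
for h in rows:
    rows = rows * 20
process(j)
h = tmp - scale
scale = scale + (j - 6)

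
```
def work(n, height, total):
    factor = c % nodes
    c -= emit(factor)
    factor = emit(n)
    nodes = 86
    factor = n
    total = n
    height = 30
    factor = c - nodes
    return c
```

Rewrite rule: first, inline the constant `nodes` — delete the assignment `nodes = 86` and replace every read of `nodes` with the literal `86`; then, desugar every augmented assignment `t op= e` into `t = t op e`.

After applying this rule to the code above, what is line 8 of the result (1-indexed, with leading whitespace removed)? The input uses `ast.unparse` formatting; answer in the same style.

Transformed code:
def work(n, height, total):
    factor = c % 86
    c = c - emit(factor)
    factor = emit(n)
    factor = n
    total = n
    height = 30
    factor = c - 86
    return c

factor = c - 86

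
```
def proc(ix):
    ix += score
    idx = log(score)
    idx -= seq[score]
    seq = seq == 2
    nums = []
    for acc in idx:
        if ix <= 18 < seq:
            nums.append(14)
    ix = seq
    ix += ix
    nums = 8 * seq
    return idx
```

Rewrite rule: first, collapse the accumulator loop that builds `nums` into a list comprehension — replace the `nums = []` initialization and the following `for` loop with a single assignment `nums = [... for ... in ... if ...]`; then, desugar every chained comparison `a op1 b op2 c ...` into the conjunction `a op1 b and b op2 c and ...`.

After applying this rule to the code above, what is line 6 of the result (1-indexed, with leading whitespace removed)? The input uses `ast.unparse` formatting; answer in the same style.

Transformed code:
def proc(ix):
    ix += score
    idx = log(score)
    idx -= seq[score]
    seq = seq == 2
    nums = [14 for acc in idx if ix <= 18 and 18 < seq]
    ix = seq
    ix += ix
    nums = 8 * seq
    return idx

nums = [14 for acc in idx if ix <= 18 and 18 < seq]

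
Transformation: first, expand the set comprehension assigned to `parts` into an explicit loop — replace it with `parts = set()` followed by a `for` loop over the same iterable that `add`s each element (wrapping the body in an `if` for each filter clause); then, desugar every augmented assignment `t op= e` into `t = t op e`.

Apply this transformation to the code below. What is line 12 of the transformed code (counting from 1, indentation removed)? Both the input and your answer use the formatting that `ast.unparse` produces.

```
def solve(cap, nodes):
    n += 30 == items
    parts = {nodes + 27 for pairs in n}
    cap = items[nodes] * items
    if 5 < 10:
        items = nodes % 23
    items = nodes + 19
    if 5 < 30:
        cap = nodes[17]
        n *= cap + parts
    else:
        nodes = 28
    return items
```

n = n * (cap + parts)

Transformed code:
def solve(cap, nodes):
    n = n + (30 == items)
    parts = set()
    for pairs in n:
        parts.add(nodes + 27)
    cap = items[nodes] * items
    if 5 < 10:
        items = nodes % 23
    items = nodes + 19
    if 5 < 30:
        cap = nodes[17]
        n = n * (cap + parts)
    else:
        nodes = 28
    return items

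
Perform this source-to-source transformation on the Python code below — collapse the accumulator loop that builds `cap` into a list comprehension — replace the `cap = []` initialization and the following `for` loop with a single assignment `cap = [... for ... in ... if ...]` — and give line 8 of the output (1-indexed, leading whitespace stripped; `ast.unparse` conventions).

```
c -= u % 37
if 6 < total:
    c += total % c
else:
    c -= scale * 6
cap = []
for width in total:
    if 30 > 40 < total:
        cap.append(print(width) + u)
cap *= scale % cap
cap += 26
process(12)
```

cap += 26

Transformed code:
c -= u % 37
if 6 < total:
    c += total % c
else:
    c -= scale * 6
cap = [print(width) + u for width in total if 30 > 40 < total]
cap *= scale % cap
cap += 26
process(12)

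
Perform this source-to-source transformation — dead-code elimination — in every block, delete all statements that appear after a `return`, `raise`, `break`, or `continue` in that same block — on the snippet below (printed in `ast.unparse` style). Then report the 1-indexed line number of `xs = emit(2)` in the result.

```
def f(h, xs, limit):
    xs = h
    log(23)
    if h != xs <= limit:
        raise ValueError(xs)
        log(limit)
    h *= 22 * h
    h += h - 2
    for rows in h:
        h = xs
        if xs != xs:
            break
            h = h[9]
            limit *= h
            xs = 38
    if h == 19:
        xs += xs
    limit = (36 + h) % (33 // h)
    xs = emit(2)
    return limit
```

15

Transformed code:
def f(h, xs, limit):
    xs = h
    log(23)
    if h != xs <= limit:
        raise ValueError(xs)
    h *= 22 * h
    h += h - 2
    for rows in h:
        h = xs
        if xs != xs:
            break
    if h == 19:
        xs += xs
    limit = (36 + h) % (33 // h)
    xs = emit(2)
    return limit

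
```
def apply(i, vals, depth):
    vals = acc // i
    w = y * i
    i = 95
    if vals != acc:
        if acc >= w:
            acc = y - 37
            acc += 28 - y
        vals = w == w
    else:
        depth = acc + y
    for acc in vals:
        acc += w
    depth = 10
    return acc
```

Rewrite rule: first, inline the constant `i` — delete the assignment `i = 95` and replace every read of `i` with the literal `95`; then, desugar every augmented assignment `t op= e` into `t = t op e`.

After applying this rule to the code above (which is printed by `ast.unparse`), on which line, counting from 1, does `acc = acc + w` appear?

12

Transformed code:
def apply(i, vals, depth):
    vals = acc // 95
    w = y * 95
    if vals != acc:
        if acc >= w:
            acc = y - 37
            acc = acc + (28 - y)
        vals = w == w
    else:
        depth = acc + y
    for acc in vals:
        acc = acc + w
    depth = 10
    return acc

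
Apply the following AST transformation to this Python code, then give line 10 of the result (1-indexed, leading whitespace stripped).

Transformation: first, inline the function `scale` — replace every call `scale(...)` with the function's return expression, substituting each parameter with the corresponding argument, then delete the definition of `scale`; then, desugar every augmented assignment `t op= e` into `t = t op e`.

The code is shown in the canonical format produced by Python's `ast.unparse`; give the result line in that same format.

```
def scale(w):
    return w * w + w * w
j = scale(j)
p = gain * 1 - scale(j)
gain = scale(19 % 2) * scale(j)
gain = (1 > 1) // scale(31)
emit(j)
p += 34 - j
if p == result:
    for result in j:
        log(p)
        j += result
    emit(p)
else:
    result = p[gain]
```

j = j + result

Transformed code:
j = j * j + j * j
p = gain * 1 - (j * j + j * j)
gain = (19 % 2 * (19 % 2) + 19 % 2 * (19 % 2)) * (j * j + j * j)
gain = (1 > 1) // (31 * 31 + 31 * 31)
emit(j)
p = p + (34 - j)
if p == result:
    for result in j:
        log(p)
        j = j + result
    emit(p)
else:
    result = p[gain]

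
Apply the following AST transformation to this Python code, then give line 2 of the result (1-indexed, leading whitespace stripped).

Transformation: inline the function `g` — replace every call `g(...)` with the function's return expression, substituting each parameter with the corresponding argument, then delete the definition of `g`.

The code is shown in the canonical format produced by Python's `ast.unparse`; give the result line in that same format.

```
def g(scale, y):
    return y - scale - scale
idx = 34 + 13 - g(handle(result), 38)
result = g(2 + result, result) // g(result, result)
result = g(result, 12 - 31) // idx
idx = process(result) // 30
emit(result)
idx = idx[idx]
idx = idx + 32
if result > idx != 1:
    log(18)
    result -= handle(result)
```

result = (result - (2 + result) - (2 + result)) // (result - result - result)

Transformed code:
idx = 34 + 13 - (38 - handle(result) - handle(result))
result = (result - (2 + result) - (2 + result)) // (result - result - result)
result = (12 - 31 - result - result) // idx
idx = process(result) // 30
emit(result)
idx = idx[idx]
idx = idx + 32
if result > idx != 1:
    log(18)
    result -= handle(result)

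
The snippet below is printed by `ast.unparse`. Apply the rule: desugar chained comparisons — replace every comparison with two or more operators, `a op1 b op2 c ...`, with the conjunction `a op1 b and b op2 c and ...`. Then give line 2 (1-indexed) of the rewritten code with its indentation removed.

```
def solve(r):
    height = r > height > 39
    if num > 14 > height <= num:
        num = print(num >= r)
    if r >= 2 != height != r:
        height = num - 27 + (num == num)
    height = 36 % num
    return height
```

Transformed code:
def solve(r):
    height = r > height and height > 39
    if num > 14 and 14 > height and (height <= num):
        num = print(num >= r)
    if r >= 2 and 2 != height and (height != r):
        height = num - 27 + (num == num)
    height = 36 % num
    return height

height = r > height and height > 39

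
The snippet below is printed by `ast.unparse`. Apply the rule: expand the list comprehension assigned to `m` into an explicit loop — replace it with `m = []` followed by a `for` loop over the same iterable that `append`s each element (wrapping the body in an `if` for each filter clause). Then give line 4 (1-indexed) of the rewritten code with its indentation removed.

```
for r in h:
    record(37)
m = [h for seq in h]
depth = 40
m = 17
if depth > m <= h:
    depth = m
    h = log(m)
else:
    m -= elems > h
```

for seq in h:

Transformed code:
for r in h:
    record(37)
m = []
for seq in h:
    m.append(h)
depth = 40
m = 17
if depth > m <= h:
    depth = m
    h = log(m)
else:
    m -= elems > h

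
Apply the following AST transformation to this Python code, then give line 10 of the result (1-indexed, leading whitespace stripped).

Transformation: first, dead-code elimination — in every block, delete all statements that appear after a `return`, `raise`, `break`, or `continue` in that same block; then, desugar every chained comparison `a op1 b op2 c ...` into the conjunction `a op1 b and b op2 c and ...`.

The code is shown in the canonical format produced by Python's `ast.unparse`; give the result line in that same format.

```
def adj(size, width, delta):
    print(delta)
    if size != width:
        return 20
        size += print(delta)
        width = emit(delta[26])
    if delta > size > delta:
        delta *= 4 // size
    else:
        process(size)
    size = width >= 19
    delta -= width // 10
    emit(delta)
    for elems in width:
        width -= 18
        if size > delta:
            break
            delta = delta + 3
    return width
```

delta -= width // 10

Transformed code:
def adj(size, width, delta):
    print(delta)
    if size != width:
        return 20
    if delta > size and size > delta:
        delta *= 4 // size
    else:
        process(size)
    size = width >= 19
    delta -= width // 10
    emit(delta)
    for elems in width:
        width -= 18
        if size > delta:
            break
    return width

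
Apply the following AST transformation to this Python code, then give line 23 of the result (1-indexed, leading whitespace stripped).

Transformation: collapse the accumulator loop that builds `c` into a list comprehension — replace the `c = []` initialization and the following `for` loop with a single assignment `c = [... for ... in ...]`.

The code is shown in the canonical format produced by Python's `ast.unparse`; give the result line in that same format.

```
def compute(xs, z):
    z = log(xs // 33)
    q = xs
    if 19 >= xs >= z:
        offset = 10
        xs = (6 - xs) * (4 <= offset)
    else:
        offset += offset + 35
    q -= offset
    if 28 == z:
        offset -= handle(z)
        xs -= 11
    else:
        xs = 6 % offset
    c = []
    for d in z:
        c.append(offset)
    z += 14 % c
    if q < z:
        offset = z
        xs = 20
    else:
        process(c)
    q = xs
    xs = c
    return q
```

xs = c

Transformed code:
def compute(xs, z):
    z = log(xs // 33)
    q = xs
    if 19 >= xs >= z:
        offset = 10
        xs = (6 - xs) * (4 <= offset)
    else:
        offset += offset + 35
    q -= offset
    if 28 == z:
        offset -= handle(z)
        xs -= 11
    else:
        xs = 6 % offset
    c = [offset for d in z]
    z += 14 % c
    if q < z:
        offset = z
        xs = 20
    else:
        process(c)
    q = xs
    xs = c
    return q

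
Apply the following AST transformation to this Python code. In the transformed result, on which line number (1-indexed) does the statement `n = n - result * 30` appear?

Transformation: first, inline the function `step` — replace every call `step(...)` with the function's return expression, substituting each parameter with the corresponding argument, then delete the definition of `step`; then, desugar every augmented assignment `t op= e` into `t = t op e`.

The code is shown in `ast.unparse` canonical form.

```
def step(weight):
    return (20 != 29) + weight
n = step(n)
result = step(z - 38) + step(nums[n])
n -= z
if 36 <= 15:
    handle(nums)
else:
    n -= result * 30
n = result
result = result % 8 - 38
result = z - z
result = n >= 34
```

Transformed code:
n = (20 != 29) + n
result = (20 != 29) + (z - 38) + ((20 != 29) + nums[n])
n = n - z
if 36 <= 15:
    handle(nums)
else:
    n = n - result * 30
n = result
result = result % 8 - 38
result = z - z
result = n >= 34

7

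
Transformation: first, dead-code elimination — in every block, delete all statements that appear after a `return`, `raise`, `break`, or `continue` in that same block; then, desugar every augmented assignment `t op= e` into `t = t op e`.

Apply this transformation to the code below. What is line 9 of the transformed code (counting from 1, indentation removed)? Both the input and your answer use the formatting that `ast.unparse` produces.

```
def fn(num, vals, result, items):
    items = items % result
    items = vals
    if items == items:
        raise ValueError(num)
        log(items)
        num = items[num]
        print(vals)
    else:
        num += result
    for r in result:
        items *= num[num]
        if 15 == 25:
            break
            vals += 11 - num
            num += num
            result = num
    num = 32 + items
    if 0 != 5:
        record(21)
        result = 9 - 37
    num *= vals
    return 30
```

items = items * num[num]

Transformed code:
def fn(num, vals, result, items):
    items = items % result
    items = vals
    if items == items:
        raise ValueError(num)
    else:
        num = num + result
    for r in result:
        items = items * num[num]
        if 15 == 25:
            break
    num = 32 + items
    if 0 != 5:
        record(21)
        result = 9 - 37
    num = num * vals
    return 30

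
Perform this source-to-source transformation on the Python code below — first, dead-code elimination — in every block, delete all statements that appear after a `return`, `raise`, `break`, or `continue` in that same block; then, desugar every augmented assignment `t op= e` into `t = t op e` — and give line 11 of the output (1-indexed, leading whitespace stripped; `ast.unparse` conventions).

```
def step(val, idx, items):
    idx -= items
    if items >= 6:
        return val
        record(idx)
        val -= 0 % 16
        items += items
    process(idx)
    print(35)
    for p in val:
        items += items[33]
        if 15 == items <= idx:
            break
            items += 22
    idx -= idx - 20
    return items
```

Transformed code:
def step(val, idx, items):
    idx = idx - items
    if items >= 6:
        return val
    process(idx)
    print(35)
    for p in val:
        items = items + items[33]
        if 15 == items <= idx:
            break
    idx = idx - (idx - 20)
    return items

idx = idx - (idx - 20)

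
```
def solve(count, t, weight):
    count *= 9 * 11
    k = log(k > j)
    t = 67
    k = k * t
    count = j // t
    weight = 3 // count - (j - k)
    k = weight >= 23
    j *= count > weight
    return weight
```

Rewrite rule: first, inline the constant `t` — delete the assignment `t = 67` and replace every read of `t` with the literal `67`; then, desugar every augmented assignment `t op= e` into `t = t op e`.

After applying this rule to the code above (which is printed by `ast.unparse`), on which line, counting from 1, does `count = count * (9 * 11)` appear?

2

Transformed code:
def solve(count, t, weight):
    count = count * (9 * 11)
    k = log(k > j)
    k = k * 67
    count = j // 67
    weight = 3 // count - (j - k)
    k = weight >= 23
    j = j * (count > weight)
    return weight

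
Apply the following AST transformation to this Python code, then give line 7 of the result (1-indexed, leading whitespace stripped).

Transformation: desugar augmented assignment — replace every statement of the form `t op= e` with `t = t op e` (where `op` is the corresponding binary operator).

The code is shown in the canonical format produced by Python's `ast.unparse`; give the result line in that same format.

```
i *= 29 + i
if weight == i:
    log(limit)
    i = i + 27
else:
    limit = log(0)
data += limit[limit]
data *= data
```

Transformed code:
i = i * (29 + i)
if weight == i:
    log(limit)
    i = i + 27
else:
    limit = log(0)
data = data + limit[limit]
data = data * data

data = data + limit[limit]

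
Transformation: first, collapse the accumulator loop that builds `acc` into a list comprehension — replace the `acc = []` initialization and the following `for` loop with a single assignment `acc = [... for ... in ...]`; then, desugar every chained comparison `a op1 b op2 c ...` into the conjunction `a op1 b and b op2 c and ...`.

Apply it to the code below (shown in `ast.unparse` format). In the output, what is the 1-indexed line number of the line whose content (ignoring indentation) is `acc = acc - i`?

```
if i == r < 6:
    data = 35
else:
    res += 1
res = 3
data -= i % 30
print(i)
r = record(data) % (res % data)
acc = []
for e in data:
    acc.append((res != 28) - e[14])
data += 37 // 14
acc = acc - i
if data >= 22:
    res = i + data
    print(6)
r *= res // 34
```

Transformed code:
if i == r and r < 6:
    data = 35
else:
    res += 1
res = 3
data -= i % 30
print(i)
r = record(data) % (res % data)
acc = [(res != 28) - e[14] for e in data]
data += 37 // 14
acc = acc - i
if data >= 22:
    res = i + data
    print(6)
r *= res // 34

11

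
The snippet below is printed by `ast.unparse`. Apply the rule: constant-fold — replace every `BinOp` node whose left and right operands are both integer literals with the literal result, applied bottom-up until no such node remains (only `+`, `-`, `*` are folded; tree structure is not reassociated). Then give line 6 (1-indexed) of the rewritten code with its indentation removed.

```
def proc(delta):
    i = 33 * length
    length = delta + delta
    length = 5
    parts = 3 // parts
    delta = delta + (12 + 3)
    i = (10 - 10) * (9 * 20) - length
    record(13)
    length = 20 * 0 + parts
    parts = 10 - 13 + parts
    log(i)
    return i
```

delta = delta + 15

Transformed code:
def proc(delta):
    i = 33 * length
    length = delta + delta
    length = 5
    parts = 3 // parts
    delta = delta + 15
    i = 0 - length
    record(13)
    length = 0 + parts
    parts = -3 + parts
    log(i)
    return i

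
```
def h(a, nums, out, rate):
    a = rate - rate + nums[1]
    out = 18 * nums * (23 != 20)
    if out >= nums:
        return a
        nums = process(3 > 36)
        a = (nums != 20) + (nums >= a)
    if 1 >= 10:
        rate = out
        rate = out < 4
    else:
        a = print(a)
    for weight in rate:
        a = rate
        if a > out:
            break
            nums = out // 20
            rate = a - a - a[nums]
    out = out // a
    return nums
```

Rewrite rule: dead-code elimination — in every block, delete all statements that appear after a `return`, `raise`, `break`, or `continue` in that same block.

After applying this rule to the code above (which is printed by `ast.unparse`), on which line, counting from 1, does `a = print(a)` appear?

Transformed code:
def h(a, nums, out, rate):
    a = rate - rate + nums[1]
    out = 18 * nums * (23 != 20)
    if out >= nums:
        return a
    if 1 >= 10:
        rate = out
        rate = out < 4
    else:
        a = print(a)
    for weight in rate:
        a = rate
        if a > out:
            break
    out = out // a
    return nums

10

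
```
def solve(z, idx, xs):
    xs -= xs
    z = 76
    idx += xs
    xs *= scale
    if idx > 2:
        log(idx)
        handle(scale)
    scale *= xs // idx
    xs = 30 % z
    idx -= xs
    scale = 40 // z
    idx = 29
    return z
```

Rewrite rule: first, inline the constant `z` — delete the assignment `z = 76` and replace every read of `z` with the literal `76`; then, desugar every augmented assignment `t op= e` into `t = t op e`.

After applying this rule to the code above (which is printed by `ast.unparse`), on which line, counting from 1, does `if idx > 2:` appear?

Transformed code:
def solve(z, idx, xs):
    xs = xs - xs
    idx = idx + xs
    xs = xs * scale
    if idx > 2:
        log(idx)
        handle(scale)
    scale = scale * (xs // idx)
    xs = 30 % 76
    idx = idx - xs
    scale = 40 // 76
    idx = 29
    return 76

5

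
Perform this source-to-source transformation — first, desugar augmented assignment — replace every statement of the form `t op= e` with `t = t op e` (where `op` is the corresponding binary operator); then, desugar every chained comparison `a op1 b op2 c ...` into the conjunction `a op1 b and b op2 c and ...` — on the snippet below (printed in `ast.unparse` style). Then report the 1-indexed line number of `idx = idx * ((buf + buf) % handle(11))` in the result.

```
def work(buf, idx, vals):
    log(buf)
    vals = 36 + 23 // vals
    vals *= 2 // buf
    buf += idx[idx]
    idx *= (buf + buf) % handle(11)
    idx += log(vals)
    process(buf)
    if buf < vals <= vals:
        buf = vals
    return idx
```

6

Transformed code:
def work(buf, idx, vals):
    log(buf)
    vals = 36 + 23 // vals
    vals = vals * (2 // buf)
    buf = buf + idx[idx]
    idx = idx * ((buf + buf) % handle(11))
    idx = idx + log(vals)
    process(buf)
    if buf < vals and vals <= vals:
        buf = vals
    return idx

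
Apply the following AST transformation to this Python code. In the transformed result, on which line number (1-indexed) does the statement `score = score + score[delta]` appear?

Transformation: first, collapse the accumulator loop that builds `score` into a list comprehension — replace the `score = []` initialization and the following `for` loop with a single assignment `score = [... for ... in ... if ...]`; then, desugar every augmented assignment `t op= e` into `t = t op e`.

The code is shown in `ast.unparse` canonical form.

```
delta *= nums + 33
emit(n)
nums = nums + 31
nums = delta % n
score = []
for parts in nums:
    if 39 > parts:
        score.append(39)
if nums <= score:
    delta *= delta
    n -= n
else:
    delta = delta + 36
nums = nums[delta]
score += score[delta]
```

12

Transformed code:
delta = delta * (nums + 33)
emit(n)
nums = nums + 31
nums = delta % n
score = [39 for parts in nums if 39 > parts]
if nums <= score:
    delta = delta * delta
    n = n - n
else:
    delta = delta + 36
nums = nums[delta]
score = score + score[delta]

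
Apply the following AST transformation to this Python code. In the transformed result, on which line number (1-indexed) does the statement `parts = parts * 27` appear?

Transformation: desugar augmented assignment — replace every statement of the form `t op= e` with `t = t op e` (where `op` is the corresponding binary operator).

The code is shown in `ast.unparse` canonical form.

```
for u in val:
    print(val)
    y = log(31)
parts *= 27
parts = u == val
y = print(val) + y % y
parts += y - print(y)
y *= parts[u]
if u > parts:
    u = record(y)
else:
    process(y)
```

4

Transformed code:
for u in val:
    print(val)
    y = log(31)
parts = parts * 27
parts = u == val
y = print(val) + y % y
parts = parts + (y - print(y))
y = y * parts[u]
if u > parts:
    u = record(y)
else:
    process(y)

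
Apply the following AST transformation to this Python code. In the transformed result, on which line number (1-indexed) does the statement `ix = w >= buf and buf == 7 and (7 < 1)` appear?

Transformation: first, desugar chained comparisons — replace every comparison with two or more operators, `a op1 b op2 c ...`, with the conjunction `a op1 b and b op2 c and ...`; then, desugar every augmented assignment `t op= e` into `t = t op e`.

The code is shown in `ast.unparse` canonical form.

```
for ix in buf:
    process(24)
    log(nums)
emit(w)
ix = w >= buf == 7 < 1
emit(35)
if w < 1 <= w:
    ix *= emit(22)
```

5

Transformed code:
for ix in buf:
    process(24)
    log(nums)
emit(w)
ix = w >= buf and buf == 7 and (7 < 1)
emit(35)
if w < 1 and 1 <= w:
    ix = ix * emit(22)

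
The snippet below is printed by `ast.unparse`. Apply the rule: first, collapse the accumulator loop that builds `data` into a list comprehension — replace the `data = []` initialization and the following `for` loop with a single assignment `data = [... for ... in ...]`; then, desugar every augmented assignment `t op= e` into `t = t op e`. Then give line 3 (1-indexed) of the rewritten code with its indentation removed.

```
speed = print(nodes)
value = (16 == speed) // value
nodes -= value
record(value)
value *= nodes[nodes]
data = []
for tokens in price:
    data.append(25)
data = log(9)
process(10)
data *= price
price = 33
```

nodes = nodes - value

Transformed code:
speed = print(nodes)
value = (16 == speed) // value
nodes = nodes - value
record(value)
value = value * nodes[nodes]
data = [25 for tokens in price]
data = log(9)
process(10)
data = data * price
price = 33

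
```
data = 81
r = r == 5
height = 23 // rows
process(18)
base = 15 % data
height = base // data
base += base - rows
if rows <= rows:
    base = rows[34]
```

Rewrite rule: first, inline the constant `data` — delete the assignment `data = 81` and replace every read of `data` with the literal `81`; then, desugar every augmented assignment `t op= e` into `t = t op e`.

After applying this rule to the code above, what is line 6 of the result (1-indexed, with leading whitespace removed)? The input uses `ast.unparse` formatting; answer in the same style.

base = base + (base - rows)

Transformed code:
r = r == 5
height = 23 // rows
process(18)
base = 15 % 81
height = base // 81
base = base + (base - rows)
if rows <= rows:
    base = rows[34]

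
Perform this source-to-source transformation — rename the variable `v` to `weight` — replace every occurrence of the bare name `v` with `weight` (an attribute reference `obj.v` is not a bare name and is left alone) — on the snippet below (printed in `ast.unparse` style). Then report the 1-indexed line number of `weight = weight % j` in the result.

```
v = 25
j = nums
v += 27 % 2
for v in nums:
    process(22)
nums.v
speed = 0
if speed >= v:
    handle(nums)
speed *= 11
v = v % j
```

11

Transformed code:
weight = 25
j = nums
weight += 27 % 2
for weight in nums:
    process(22)
nums.v
speed = 0
if speed >= weight:
    handle(nums)
speed *= 11
weight = weight % j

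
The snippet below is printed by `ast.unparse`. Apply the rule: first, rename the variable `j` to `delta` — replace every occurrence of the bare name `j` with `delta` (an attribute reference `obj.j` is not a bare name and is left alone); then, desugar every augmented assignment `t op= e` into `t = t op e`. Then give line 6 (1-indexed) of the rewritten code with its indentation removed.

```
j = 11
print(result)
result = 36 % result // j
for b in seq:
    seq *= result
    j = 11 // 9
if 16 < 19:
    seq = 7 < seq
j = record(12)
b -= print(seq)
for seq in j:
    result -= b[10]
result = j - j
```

Transformed code:
delta = 11
print(result)
result = 36 % result // delta
for b in seq:
    seq = seq * result
    delta = 11 // 9
if 16 < 19:
    seq = 7 < seq
delta = record(12)
b = b - print(seq)
for seq in delta:
    result = result - b[10]
result = delta - delta

delta = 11 // 9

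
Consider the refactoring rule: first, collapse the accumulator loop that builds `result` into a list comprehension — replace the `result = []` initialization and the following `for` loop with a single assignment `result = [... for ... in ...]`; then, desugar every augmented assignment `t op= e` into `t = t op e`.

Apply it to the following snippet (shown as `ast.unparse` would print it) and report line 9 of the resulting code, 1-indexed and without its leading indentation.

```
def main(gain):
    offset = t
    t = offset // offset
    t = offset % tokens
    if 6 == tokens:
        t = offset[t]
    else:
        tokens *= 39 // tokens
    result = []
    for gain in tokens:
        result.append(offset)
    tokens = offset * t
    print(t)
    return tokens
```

result = [offset for gain in tokens]

Transformed code:
def main(gain):
    offset = t
    t = offset // offset
    t = offset % tokens
    if 6 == tokens:
        t = offset[t]
    else:
        tokens = tokens * (39 // tokens)
    result = [offset for gain in tokens]
    tokens = offset * t
    print(t)
    return tokens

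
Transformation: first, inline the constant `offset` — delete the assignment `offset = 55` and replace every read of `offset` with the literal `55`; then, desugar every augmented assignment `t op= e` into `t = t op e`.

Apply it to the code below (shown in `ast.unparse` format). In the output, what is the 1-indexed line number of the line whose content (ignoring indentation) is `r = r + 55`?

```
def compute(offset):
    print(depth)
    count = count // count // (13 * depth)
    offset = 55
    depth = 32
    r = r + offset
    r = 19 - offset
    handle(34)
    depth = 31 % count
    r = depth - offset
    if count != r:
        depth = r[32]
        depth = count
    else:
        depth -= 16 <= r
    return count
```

Transformed code:
def compute(offset):
    print(depth)
    count = count // count // (13 * depth)
    depth = 32
    r = r + 55
    r = 19 - 55
    handle(34)
    depth = 31 % count
    r = depth - 55
    if count != r:
        depth = r[32]
        depth = count
    else:
        depth = depth - (16 <= r)
    return count

5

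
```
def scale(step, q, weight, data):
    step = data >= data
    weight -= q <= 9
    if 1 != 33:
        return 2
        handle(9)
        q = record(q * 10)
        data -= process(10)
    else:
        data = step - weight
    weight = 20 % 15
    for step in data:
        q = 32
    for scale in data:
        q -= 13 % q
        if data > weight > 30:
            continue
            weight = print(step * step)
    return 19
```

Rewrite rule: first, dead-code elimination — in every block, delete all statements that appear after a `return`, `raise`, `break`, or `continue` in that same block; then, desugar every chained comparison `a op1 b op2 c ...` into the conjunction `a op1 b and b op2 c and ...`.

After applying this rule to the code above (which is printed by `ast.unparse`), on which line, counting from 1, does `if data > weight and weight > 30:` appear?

Transformed code:
def scale(step, q, weight, data):
    step = data >= data
    weight -= q <= 9
    if 1 != 33:
        return 2
    else:
        data = step - weight
    weight = 20 % 15
    for step in data:
        q = 32
    for scale in data:
        q -= 13 % q
        if data > weight and weight > 30:
            continue
    return 19

13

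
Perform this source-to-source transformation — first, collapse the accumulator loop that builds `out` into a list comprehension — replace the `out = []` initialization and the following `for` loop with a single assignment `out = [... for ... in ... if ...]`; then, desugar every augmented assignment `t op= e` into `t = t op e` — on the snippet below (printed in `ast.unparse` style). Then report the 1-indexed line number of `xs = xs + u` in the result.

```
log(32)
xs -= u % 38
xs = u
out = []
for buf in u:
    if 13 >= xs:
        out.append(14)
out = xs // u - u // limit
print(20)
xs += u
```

7

Transformed code:
log(32)
xs = xs - u % 38
xs = u
out = [14 for buf in u if 13 >= xs]
out = xs // u - u // limit
print(20)
xs = xs + u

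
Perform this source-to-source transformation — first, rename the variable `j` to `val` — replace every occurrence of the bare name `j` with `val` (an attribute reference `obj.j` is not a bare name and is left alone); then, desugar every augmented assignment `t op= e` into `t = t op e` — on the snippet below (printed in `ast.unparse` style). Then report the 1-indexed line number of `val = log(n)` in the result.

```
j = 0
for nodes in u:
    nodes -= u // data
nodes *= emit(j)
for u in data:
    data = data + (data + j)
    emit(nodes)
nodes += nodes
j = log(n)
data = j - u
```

9

Transformed code:
val = 0
for nodes in u:
    nodes = nodes - u // data
nodes = nodes * emit(val)
for u in data:
    data = data + (data + val)
    emit(nodes)
nodes = nodes + nodes
val = log(n)
data = val - u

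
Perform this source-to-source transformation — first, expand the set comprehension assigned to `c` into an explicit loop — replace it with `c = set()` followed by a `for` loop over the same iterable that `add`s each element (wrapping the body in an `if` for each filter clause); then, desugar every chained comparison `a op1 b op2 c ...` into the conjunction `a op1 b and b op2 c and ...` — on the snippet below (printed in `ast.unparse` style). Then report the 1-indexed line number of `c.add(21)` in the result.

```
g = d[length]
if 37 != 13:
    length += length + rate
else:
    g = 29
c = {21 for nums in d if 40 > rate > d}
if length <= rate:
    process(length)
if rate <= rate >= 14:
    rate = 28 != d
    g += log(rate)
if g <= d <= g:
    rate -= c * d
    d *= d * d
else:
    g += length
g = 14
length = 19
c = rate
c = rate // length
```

Transformed code:
g = d[length]
if 37 != 13:
    length += length + rate
else:
    g = 29
c = set()
for nums in d:
    if 40 > rate and rate > d:
        c.add(21)
if length <= rate:
    process(length)
if rate <= rate and rate >= 14:
    rate = 28 != d
    g += log(rate)
if g <= d and d <= g:
    rate -= c * d
    d *= d * d
else:
    g += length
g = 14
length = 19
c = rate
c = rate // length

9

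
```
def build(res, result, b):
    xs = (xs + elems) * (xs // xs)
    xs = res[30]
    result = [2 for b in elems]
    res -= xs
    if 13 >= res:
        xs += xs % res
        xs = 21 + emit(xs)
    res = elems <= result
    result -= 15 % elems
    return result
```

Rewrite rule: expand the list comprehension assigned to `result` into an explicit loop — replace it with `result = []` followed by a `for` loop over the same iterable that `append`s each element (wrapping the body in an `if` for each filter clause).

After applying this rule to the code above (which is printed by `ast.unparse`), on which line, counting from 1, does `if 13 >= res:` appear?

8

Transformed code:
def build(res, result, b):
    xs = (xs + elems) * (xs // xs)
    xs = res[30]
    result = []
    for b in elems:
        result.append(2)
    res -= xs
    if 13 >= res:
        xs += xs % res
        xs = 21 + emit(xs)
    res = elems <= result
    result -= 15 % elems
    return result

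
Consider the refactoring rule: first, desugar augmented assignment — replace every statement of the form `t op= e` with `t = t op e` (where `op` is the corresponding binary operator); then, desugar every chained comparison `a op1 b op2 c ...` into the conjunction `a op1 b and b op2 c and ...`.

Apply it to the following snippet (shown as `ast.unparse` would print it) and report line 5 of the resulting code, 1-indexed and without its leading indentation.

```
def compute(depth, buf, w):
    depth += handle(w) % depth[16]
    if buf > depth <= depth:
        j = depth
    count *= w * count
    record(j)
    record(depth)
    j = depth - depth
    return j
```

count = count * (w * count)

Transformed code:
def compute(depth, buf, w):
    depth = depth + handle(w) % depth[16]
    if buf > depth and depth <= depth:
        j = depth
    count = count * (w * count)
    record(j)
    record(depth)
    j = depth - depth
    return j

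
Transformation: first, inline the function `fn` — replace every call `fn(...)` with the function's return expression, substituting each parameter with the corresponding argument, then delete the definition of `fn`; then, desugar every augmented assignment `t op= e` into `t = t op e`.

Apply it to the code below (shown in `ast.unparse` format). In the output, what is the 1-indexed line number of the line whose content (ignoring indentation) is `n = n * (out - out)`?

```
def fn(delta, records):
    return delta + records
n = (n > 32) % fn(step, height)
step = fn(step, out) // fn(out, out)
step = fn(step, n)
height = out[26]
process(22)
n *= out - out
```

Transformed code:
n = (n > 32) % (step + height)
step = (step + out) // (out + out)
step = step + n
height = out[26]
process(22)
n = n * (out - out)

6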